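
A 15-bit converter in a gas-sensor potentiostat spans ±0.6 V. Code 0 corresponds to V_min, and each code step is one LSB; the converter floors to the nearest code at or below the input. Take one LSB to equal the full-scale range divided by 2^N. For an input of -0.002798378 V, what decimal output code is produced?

16307

Full-scale range = 0.6 V − (-0.6 V) = 1.2 V. LSB = 1.2 V / 2^15 ≈ 36.62 µV.
(V_in − V_min) × 2^15/range = (-0.002798378 − (-0.6)) × 32768/1.2 = 16307.586.
Floor → code = 16307.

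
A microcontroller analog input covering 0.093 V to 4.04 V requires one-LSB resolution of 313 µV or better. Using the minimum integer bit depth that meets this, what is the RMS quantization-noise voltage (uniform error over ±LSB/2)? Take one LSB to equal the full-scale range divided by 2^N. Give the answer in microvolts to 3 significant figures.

69.5 µV

Range = 4.04 − (0.093) = 3.947 V.
Required number of levels: 3.947/313 µV = 12610; smallest N with 2^N ≥ that is 14.
LSB = 3.947 V ÷ 2^14 = 3.947/16384 V = 240.91 µV.
σ_q = LSB/√12 = 240.91 µV/3.4641 = 69.5 µV.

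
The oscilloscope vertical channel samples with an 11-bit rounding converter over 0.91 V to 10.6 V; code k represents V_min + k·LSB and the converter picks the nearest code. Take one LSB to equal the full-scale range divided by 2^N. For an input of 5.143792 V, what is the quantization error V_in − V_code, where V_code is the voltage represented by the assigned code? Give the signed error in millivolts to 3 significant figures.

Range = 10.6 − (0.91) = 9.69 V. LSB = 9.69 V / 2^11 ≈ 4.731 mV.
(5.143792 − (0.91)) / LSB = 4.233792 × 2048/9.69 = 894.8200. Nearest integer: k = 895.
V_code = 0.91 + (895/2048) × 9.69 = 5.144643555 V.
e = 5.143792 − (5.144643555) = −0.852 mV.

−0.852 mV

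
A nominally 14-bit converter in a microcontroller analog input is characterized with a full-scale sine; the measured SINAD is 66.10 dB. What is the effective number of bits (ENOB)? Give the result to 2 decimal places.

Inverting SNR = 6.02 N + 1.76: N_eff = (66.10 − 1.76)/6.02 = 10.6877.

10.69 bits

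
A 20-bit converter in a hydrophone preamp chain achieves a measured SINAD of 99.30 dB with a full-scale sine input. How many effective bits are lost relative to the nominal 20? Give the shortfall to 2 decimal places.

ENOB = (SINAD − 1.76)/6.02 = (99.30 − 1.76)/6.02 = 16.2027 bits.
Lost resolution: 20 − 16.2027 = 3.7973 bits.

3.80 bits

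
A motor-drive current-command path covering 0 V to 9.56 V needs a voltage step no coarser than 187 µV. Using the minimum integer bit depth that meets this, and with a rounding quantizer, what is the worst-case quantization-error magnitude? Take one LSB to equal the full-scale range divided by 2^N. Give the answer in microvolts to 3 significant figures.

V_FS = 9.56 V.
Levels needed ≥ 9.56/187 µV = 51120. 2^16 = 65536 suffices, so N_min = 16.
One LSB is 9.56 V / 65536 = 145.87 µV.
Half an LSB is 72.9 µV.

72.9 µV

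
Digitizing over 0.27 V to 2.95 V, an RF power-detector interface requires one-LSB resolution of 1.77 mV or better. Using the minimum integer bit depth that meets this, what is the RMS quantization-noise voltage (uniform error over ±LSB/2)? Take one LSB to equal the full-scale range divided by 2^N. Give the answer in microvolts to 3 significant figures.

The full-scale span is 2.95 − (0.27) = 2.68 V.
2.68 V / 1.77 mV = 1514. Since 2^10 = 1024 and 2^11 = 2048, N = 11.
Step size = 2.68/2048 V = 1.3086 mV.
σ_q = LSB/√12 = 1.3086 mV/3.4641 = 378 µV.

378 µV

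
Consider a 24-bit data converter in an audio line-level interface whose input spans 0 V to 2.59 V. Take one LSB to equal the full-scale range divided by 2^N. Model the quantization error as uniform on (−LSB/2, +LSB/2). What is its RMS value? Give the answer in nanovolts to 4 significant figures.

44.56 nV

V_FS = 2.59 V.
LSB = 2.59 V / 2^24 = 154.376 nV.
For a uniform distribution on [−LSB/2, +LSB/2], V_rms = LSB/√12 = 154.376 nV/3.4641 = 44.56 nV.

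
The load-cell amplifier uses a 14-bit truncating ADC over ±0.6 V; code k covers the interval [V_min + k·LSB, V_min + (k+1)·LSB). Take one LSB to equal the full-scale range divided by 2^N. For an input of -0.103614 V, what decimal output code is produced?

Span: 0.6 V − (-0.6 V) = 1.2 V. LSB = 1.2 V / 2^14 ≈ 73.24 µV.
(V_in − V_min) × 2^14/range = (-0.103614 − (-0.6)) × 16384/1.2 = 6777.324.
Floor → code = 6777.

6777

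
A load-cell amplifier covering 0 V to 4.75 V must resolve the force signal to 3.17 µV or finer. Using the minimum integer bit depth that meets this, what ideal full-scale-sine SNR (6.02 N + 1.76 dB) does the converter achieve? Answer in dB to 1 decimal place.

Span = 4.75 V.
Levels needed ≥ 4.75/3.17 µV = 1.498e6. 2^21 = 2097152 suffices, so N_min = 21.
6.02(21) + 1.76 = 128.18 dB.

128.2 dB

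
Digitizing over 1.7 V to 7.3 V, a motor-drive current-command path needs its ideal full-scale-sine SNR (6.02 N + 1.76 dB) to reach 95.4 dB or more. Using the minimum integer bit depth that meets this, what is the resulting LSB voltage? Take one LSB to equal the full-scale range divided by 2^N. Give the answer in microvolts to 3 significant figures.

Range = 7.3 − (1.7) = 5.6 V.
N ≥ (95.4 − 1.76)/6.02 = 15.555 → N_min = 16.
Step size = 5.6/65536 V = 85.4 µV.

85.4 µV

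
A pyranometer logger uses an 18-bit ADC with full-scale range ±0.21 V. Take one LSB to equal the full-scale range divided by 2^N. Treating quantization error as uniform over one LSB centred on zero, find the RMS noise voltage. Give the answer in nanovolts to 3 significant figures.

463 nV

Range = 0.21 − (-0.21) = 0.42 V.
LSB = 0.42 V / 2^18 = 1.6022 µV.
RMS of a uniform error over width LSB is LSB/√12 = 463 nV.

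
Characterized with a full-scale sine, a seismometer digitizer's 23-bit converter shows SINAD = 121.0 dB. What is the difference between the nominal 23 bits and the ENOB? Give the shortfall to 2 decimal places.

Effective bits = (121.0 − 1.76)/6.02 = 19.8073.
Lost resolution: 23 − 19.8073 = 3.1927 bits.

3.19 bits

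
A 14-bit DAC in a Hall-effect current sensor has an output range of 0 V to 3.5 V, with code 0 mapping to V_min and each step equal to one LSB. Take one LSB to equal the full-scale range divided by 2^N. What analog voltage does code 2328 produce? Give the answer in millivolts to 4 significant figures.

Range is 3.5 V. LSB = 3.5 V / 2^14.
V_out = V_min + code × LSB = 0 V + 2328 × 3.5 V / 16384
      = 0 + 0.497314 = 0.497314 V.

497.3 mV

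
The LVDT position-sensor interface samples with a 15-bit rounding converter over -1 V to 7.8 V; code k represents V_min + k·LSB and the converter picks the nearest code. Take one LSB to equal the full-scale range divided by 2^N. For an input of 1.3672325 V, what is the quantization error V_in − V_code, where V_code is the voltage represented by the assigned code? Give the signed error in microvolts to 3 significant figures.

Span: 7.8 V − (-1 V) = 8.8 V. LSB = 8.8 V / 2^15 ≈ 268.6 µV.
(1.3672325 − (-1)) / LSB = 2.3672325 × 32768/8.8 = 8814.7130. Nearest integer: k = 8815.
V_code = V_min + k × range/2^15 = -1 + 8815 × 8.8/32768 = 1.3673095703 V.
Error = V_in − V_code = 1.3672325 − (1.3673095703) = −77.1 µV.

−77.1 µV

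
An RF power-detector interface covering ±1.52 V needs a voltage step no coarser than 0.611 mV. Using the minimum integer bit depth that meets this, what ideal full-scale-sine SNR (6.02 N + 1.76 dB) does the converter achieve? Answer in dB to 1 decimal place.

Span: 1.52 V − (-1.52 V) = 3.04 V.
Levels needed ≥ 3.04/0.611 mV = 4975. 2^13 = 8192 suffices, so N_min = 13.
Ideal SNR at N = 13: 6.02·13 + 1.76 = 80.0 dB.

80.0 dB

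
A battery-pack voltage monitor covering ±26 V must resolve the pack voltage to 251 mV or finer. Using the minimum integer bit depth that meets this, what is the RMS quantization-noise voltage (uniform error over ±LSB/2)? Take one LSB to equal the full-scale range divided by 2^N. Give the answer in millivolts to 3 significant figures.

58.6 mV

Span: 26 V − (-26 V) = 52 V.
Need 2^N ≥ 52 V / 251 mV = 207.2 → N_min = 8.
LSB = 52 V / 2^8 = 203.13 mV.
V_rms = LSB/√12 = 58.6 mV.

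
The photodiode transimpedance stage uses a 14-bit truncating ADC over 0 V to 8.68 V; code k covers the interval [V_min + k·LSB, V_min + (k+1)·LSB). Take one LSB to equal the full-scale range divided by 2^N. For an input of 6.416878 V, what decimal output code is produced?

V_FS = 8.68 V. LSB = 8.68 V / 2^14 ≈ 0.5298 mV.
(V_in − V_min) × 2^14/range = (6.416878 − (0)) × 16384/8.68 = 12112.227.
Floor → code = 12112.

12112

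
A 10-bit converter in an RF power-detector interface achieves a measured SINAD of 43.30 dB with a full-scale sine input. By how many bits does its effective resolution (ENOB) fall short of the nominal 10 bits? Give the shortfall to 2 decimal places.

Effective bits = (43.30 − 1.76)/6.02 = 6.9003.
Lost resolution: 10 − 6.9003 = 3.0997 bits.

3.10 bits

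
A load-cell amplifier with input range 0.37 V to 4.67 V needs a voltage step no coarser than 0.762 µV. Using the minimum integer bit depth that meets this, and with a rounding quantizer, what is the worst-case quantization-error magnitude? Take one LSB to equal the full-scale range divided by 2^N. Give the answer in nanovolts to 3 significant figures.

256 nV

The full-scale span is 4.67 − (0.37) = 4.3 V.
Need 2^N ≥ 4.3 V / 0.762 µV = 5.643e6 → N_min = 23.
LSB = 4.3 V / 2^23 = 0.51260 µV.
Half an LSB is 256 nV.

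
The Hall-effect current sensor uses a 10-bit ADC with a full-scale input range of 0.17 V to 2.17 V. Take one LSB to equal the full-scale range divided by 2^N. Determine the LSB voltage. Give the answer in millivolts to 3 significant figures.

Span: 2.17 V − (0.17 V) = 2 V.
2^10 = 1024 levels.
LSB = 2 V / 2^10 = 1.95 mV.

1.95 mV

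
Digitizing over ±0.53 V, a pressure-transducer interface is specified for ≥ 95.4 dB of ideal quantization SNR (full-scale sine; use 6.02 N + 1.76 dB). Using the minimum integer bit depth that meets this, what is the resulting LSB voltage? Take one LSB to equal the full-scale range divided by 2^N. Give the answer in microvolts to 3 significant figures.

16.2 µV

Range = 0.53 − (-0.53) = 1.06 V.
N ≥ (95.4 − 1.76)/6.02 = 15.555 → N_min = 16.
LSB = 1.06 V / 2^16 = 16.2 µV.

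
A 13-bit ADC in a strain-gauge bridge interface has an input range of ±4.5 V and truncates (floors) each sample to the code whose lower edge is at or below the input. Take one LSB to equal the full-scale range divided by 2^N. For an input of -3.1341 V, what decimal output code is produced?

1243

Full-scale range = 4.5 V − (-4.5 V) = 9 V. LSB = 9 V / 2^13 ≈ 1.099 mV.
code = ⌊(V_in − V_min)/LSB⌋ = ⌊(V_in − V_min) × 2^13 / range⌋
     = ⌊(-3.1341 − (-4.5)) × 8192 / 9⌋ = ⌊1.3659 × 8192/9⌋
     = ⌊1243.273⌋ = 1243.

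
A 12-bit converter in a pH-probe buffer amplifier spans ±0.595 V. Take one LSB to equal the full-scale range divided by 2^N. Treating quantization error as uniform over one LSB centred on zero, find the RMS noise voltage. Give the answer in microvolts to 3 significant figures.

83.9 µV

Range = 0.595 − (-0.595) = 1.19 V.
LSB = 1.19 V / 2^12 = 290.53 µV.
V_rms = LSB/√12 = 290.53 µV / √12 = 83.9 µV.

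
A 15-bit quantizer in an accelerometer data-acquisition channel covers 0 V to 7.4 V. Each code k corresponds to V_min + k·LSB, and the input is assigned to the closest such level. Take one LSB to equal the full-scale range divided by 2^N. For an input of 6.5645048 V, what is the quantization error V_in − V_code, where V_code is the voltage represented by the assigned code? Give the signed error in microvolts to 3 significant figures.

+76.1 µV

V_FS = 7.4 V. LSB = 7.4 V / 2^15 ≈ 225.8 µV.
Position in LSBs: (6.5645048 − (0)) × 32768/7.4 = 29068.3369; rounding gives k = 29068.
V_code = 0 + (29068/32768) × 7.4 = 6.5644287109 V.
e = 6.5645048 − (6.5644287109) = +76.1 µV.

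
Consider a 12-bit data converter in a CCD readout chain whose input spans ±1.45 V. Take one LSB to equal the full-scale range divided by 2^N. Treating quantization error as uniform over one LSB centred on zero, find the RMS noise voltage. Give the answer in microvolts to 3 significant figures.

204 µV

The full-scale span is 1.45 − (-1.45) = 2.9 V.
LSB = 2.9 V / 2^12 = 0.70801 mV.
For a uniform distribution on [−LSB/2, +LSB/2], V_rms = LSB/√12 = 0.70801 mV/3.4641 = 204 µV.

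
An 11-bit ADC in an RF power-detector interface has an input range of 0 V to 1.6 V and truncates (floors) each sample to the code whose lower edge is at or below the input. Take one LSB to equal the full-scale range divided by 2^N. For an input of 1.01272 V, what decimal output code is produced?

Full-scale range = 1.6 V. LSB = 1.6 V / 2^11 ≈ 0.7812 mV.
V_in − V_min = 1.01272 − (0) = 1.01272 V.
Divide by LSB: 1.01272 × 2048/1.6 = 1296.2816.
Truncating gives code 1296.

1296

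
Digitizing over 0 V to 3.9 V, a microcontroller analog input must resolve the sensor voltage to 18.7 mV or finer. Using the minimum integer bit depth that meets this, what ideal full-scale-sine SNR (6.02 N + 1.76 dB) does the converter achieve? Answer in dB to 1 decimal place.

Full-scale range = 3.9 V.
Levels needed ≥ 3.9/18.7 mV = 208.6. 2^8 = 256 suffices, so N_min = 8.
SNR = 6.02 × 8 + 1.76 = 49.92 dB.

49.9 dB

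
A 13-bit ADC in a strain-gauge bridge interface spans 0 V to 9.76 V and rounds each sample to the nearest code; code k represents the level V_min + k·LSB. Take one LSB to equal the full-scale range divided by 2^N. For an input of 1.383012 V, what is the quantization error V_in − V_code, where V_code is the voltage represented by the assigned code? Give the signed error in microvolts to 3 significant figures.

V_FS = 9.76 V. LSB = 9.76 V / 2^13 ≈ 1.191 mV.
(1.383012 − (0)) / LSB = 1.383012 × 8192/9.76 = 1160.8232. Nearest integer: k = 1161.
V_code = V_min + k × range/2^13 = 0 + 1161 × 9.76/8192 = 1.383222656 V.
e = 1.383012 − (1.383222656) = −211 µV.

−211 µV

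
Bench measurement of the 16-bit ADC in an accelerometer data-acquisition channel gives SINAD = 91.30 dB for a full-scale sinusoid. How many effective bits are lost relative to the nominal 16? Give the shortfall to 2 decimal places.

1.13 bits

ENOB = (SINAD − 1.76)/6.02 = (91.30 − 1.76)/6.02 = 14.8738 bits.
Shortfall = 16 − 14.8738 = 1.1262 bits.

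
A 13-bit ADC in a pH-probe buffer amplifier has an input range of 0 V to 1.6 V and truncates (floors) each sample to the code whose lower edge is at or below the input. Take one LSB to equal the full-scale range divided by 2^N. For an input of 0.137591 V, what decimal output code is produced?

704

Span = 1.6 V. LSB = 1.6 V / 2^13 ≈ 195.3 µV.
code = ⌊(V_in − V_min)/LSB⌋ = ⌊(V_in − V_min) × 2^13 / range⌋
     = ⌊(0.137591 − (0)) × 8192 / 1.6⌋ = ⌊0.137591 × 8192/1.6⌋
     = ⌊704.466⌋ = 704.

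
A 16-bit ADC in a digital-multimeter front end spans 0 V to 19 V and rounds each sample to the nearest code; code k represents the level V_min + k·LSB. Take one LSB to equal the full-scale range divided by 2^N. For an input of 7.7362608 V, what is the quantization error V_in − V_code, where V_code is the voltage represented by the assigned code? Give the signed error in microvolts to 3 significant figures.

Range is 19 V. LSB = 19 V / 2^16 ≈ 289.9 µV.
(V_in − V_min)/LSB = (7.7362608 − (0)) × 65536/19 = 26684.3994 → nearest code k = 26684.
V_code = 0 + (26684/65536) × 19 = 7.7361450195 V.
e = 7.7362608 − (7.7361450195) = +116 µV.

+116 µV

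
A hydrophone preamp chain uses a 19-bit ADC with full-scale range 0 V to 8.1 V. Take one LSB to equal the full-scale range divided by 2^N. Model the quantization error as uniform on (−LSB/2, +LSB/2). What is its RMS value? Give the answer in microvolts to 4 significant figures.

V_FS = 8.1 V.
LSB = 8.1 V / 2^19 = 15.4495 µV.
V_rms = LSB/√12 = 15.4495 µV / √12 = 4.460 µV.

4.460 µV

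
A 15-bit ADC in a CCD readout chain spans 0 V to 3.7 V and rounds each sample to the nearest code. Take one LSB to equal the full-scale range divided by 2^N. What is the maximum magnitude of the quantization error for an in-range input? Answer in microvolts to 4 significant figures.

56.46 µV

V_FS = 3.7 V.
LSB = 3.7 V ÷ 2^15 = 3.7/32768 V = 112.915 µV.
|e|_max = LSB/2 = 56.46 µV.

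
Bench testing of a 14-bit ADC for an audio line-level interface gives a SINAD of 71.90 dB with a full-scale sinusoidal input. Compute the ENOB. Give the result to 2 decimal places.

11.65 bits

ENOB = (SINAD − 1.76) / 6.02 = (71.90 − 1.76) / 6.02 = 70.14 / 6.02 = 11.6512.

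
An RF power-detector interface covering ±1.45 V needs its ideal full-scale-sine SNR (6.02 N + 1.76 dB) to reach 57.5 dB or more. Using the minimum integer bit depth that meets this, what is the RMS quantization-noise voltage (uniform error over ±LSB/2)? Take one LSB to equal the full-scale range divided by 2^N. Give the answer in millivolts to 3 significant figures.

The full-scale span is 1.45 − (-1.45) = 2.9 V.
6.02 N + 1.76 ≥ 57.5 gives N ≥ 9.259, so the minimum integer is 10.
Step size = 2.9/1024 V = 2.8320 mV.
σ_q = LSB/√12 = 2.8320 mV/3.4641 = 0.818 mV.

0.818 mV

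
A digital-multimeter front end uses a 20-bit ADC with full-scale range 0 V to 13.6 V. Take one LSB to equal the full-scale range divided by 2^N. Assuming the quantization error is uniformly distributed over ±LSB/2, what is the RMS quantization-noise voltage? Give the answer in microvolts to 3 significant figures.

3.74 µV

Full-scale range = 13.6 V.
LSB = 13.6 V / 2^20 = 12.970 µV.
RMS of a uniform error over width LSB is LSB/√12 = 3.74 µV.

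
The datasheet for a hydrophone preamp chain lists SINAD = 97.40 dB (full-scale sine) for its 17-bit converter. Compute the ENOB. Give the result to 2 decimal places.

15.89 bits

ENOB = (SINAD − 1.76) / 6.02 = (97.40 − 1.76) / 6.02 = 95.64 / 6.02 = 15.8870.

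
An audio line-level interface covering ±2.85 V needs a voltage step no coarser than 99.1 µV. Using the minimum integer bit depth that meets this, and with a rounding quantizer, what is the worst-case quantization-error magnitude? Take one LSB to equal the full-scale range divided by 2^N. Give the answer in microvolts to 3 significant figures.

Span: 2.85 V − (-2.85 V) = 5.7 V.
Need 2^N ≥ 5.7 V / 99.1 µV = 57520 → N_min = 16.
LSB = 5.7 V ÷ 2^16 = 5.7/65536 V = 86.975 µV.
|e|_max = LSB/2 = 43.5 µV.

43.5 µV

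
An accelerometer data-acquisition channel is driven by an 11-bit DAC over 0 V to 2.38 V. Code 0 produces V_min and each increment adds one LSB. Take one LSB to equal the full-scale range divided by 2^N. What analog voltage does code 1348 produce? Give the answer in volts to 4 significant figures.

Range is 2.38 V. LSB = 2.38 V / 2^11.
V_out = 0 + 1348 × (2.38/2048) V
      = 0 V + 1.56652 V = 1.56652 V.

1.567 V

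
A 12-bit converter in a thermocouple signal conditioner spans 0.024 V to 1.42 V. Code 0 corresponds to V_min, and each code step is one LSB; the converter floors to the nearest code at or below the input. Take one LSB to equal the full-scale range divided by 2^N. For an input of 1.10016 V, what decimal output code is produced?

3157

The full-scale span is 1.42 − (0.024) = 1.396 V. LSB = 1.396 V / 2^12 ≈ 340.8 µV.
code = ⌊(V_in − V_min)/LSB⌋ = ⌊(V_in − V_min) × 2^12 / range⌋
     = ⌊(1.10016 − (0.024)) × 4096 / 1.396⌋ = ⌊1.07616 × 4096/1.396⌋
     = ⌊3157.558⌋ = 3157.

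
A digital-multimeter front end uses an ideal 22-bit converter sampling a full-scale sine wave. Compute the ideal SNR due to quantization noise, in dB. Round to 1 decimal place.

134.2 dB

Ideal quantization SNR: 6.02 × 22 + 1.76 dB = 134.2 dB.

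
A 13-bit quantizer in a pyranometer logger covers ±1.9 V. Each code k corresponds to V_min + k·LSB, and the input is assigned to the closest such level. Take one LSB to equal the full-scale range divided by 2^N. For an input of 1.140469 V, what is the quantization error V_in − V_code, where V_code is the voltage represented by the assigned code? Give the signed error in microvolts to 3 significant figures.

The full-scale span is 1.9 − (-1.9) = 3.8 V. LSB = 3.8 V / 2^13 ≈ 463.9 µV.
(V_in − V_min)/LSB = (1.140469 − (-1.9)) × 8192/3.8 = 6554.6111 → nearest code k = 6555.
V_code = V_min + k × range/2^13 = -1.9 + 6555 × 3.8/8192 = 1.140649414 V.
e = 1.140469 − (1.140649414) = −180 µV.

−180 µV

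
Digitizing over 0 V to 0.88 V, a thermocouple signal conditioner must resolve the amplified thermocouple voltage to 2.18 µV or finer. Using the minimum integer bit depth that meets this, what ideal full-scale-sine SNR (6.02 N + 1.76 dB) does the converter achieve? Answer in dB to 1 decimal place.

116.1 dB

Full-scale range = 0.88 V.
Levels needed ≥ 0.88/2.18 µV = 403700. 2^19 = 524288 suffices, so N_min = 19.
6.02(19) + 1.76 = 116.14 dB.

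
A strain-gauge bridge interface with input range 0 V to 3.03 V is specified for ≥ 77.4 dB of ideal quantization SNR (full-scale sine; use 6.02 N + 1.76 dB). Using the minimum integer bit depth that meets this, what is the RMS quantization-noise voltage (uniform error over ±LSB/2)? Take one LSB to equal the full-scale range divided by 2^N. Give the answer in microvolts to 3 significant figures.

Span = 3.03 V.
Required N = ⌈(77.4 − 1.76)/6.02⌉ = ⌈12.565⌉ = 13.
Step size = 3.03/8192 V = 369.87 µV.
RMS noise = LSB/√12 = 107 µV.

107 µV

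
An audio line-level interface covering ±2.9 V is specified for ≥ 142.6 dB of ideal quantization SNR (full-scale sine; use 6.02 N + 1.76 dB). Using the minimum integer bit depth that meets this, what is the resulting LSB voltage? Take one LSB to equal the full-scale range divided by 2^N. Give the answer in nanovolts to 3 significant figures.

346 nV

Span: 2.9 V − (-2.9 V) = 5.8 V.
Required N = ⌈(142.6 − 1.76)/6.02⌉ = ⌈23.395⌉ = 24.
One LSB is 5.8 V / 16777216 = 346 nV.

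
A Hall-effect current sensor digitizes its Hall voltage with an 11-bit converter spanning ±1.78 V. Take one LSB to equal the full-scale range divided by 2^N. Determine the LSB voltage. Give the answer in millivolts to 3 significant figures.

The full-scale span is 1.78 − (-1.78) = 3.56 V.
2^11 = 2048 levels.
Step size = 3.56/2048 V = 1.74 mV.

1.74 mV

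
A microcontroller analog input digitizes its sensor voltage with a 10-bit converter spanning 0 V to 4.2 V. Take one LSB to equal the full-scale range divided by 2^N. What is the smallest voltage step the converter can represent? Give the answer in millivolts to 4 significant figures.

V_FS = 4.2 V.
There are 2^10 = 1024 steps.
LSB = 4.2 V ÷ 2^10 = 4.2/1024 V = 4.102 mV.

4.102 mV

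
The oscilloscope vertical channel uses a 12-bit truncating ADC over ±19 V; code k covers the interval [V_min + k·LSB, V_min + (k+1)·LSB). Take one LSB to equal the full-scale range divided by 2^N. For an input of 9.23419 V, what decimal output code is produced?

3043

Span: 19 V − (-19 V) = 38 V. LSB = 38 V / 2^12 ≈ 9.277 mV.
code = ⌊(V_in − V_min)/LSB⌋ = ⌊(V_in − V_min) × 2^12 / range⌋
     = ⌊(9.23419 − (-19)) × 4096 / 38⌋ = ⌊28.23419 × 4096/38⌋
     = ⌊3043.348⌋ = 3043.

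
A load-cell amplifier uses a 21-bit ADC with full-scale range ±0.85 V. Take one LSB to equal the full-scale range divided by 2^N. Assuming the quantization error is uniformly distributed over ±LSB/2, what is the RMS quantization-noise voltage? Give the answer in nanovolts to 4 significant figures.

Full-scale range = 0.85 V − (-0.85 V) = 1.7 V.
LSB = 1.7 V ÷ 2^21 = 1.7/2097152 V = 0.810623 µV.
RMS of a uniform error over width LSB is LSB/√12 = 234.0 nV.

234.0 nV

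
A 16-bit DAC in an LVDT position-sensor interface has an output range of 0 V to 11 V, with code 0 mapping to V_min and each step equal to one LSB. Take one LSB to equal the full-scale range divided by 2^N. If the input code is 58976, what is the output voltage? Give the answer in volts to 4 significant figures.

Span = 11 V. LSB = 11 V / 2^16.
Output = V_min + (58976/65536) × range = 0 + 0.899902 × 11 V
      = 0 + 9.89893 = 9.89893 V.

9.899 V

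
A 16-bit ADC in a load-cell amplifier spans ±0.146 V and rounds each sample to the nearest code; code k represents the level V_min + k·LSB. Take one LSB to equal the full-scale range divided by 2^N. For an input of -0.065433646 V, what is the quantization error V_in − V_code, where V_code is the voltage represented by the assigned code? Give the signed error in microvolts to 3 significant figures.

Full-scale range = 0.146 V − (-0.146 V) = 0.292 V. LSB = 0.292 V / 2^16 ≈ 4.456 µV.
(V_in − V_min)/LSB = (-0.065433646 − (-0.146)) × 65536/0.292 = 18082.1801 → nearest code k = 18082.
Reconstructed level: -0.146 + 18082 × 0.292/65536 V = -0.065434448242 V.
V_in − V_code = -0.065433646 − (-0.065434448242) = +0.802 µV.

+0.802 µV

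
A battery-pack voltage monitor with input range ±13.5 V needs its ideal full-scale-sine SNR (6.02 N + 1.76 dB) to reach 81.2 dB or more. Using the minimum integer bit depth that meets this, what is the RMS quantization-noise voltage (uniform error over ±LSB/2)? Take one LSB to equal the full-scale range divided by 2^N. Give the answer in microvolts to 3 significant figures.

476 µV

Full-scale range = 13.5 V − (-13.5 V) = 27 V.
Required N = ⌈(81.2 − 1.76)/6.02⌉ = ⌈13.196⌉ = 14.
LSB = 27 V ÷ 2^14 = 27/16384 V = 1.6479 mV.
V_rms = LSB/√12 = 476 µV.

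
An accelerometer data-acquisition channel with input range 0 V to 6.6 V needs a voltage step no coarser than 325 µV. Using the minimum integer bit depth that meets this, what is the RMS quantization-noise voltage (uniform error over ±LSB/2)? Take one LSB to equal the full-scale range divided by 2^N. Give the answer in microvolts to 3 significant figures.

Range is 6.6 V.
6.6 V / 325 µV = 20310. Since 2^14 = 16384 and 2^15 = 32768, N = 15.
One LSB is 6.6 V / 32768 = 201.42 µV.
RMS noise = LSB/√12 = 58.1 µV.

58.1 µV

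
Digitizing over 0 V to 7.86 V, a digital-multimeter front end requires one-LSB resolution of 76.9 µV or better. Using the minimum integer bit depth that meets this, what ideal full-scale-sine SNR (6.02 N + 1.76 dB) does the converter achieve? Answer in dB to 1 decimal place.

Span = 7.86 V.
7.86 V / 76.9 µV = 102200. Since 2^16 = 65536 and 2^17 = 131072, N = 17.
SNR = 6.02 × 17 + 1.76 = 104.10 dB.

104.1 dB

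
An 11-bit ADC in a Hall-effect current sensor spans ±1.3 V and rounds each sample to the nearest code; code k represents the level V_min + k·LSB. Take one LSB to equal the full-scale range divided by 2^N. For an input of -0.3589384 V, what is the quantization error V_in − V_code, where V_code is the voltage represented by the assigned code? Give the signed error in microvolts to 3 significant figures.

+339 µV

The full-scale span is 1.3 − (-1.3) = 2.6 V. LSB = 2.6 V / 2^11 ≈ 1.270 mV.
(-0.3589384 − (-1.3)) / LSB = 0.9410616 × 2048/2.6 = 741.2670. Nearest integer: k = 741.
V_code = -1.3 + (741/2048) × 2.6 = -0.3592773438 V.
Error = V_in − V_code = -0.3589384 − (-0.3592773438) = +339 µV.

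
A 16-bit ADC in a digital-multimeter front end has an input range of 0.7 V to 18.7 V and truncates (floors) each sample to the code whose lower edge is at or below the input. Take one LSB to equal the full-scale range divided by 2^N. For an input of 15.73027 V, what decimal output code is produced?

54723

Full-scale range = 18.7 V − (0.7 V) = 18 V. LSB = 18 V / 2^16 ≈ 274.7 µV.
(V_in − V_min) × 2^16/range = (15.73027 − (0.7)) × 65536/18 = 54723.543.
Floor → code = 54723.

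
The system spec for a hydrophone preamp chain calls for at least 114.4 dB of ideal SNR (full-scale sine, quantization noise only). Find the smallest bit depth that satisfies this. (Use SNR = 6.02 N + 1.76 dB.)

19 bits

N ≥ (114.4 − 1.76)/6.02 = 18.711 → N_min = 19.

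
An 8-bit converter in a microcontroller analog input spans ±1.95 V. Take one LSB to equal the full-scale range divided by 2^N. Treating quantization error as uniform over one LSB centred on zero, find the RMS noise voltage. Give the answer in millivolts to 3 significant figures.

Range = 1.95 − (-1.95) = 3.9 V.
LSB = 3.9 V ÷ 2^8 = 3.9/256 V = 15.234 mV.
V_rms = LSB/√12 = 15.234 mV / √12 = 4.40 mV.

4.40 mV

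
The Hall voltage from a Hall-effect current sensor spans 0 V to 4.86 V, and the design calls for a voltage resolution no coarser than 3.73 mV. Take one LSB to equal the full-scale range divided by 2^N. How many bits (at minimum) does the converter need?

11 bits

Full-scale range = 4.86 V.
Required number of levels: 4.86/3.73 mV = 1302.9; smallest N with 2^N ≥ that is 11.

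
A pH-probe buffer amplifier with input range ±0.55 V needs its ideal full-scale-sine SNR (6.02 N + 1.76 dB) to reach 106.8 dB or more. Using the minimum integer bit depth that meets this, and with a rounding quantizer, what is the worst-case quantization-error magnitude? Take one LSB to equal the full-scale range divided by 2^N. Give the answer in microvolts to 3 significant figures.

2.10 µV

Range = 0.55 − (-0.55) = 1.1 V.
Required N = ⌈(106.8 − 1.76)/6.02⌉ = ⌈17.449⌉ = 18.
LSB = 1.1 V / 2^18 = 4.1962 µV.
Half an LSB is 2.10 µV.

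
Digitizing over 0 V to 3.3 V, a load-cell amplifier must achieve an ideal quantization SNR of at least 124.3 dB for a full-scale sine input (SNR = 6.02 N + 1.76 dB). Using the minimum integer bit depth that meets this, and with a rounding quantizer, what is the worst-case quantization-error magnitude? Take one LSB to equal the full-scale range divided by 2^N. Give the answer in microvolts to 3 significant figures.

Span = 3.3 V.
Required N = ⌈(124.3 − 1.76)/6.02⌉ = ⌈20.355⌉ = 21.
One LSB is 3.3 V / 2097152 = 1.5736 µV.
Half an LSB is 0.787 µV.

0.787 µV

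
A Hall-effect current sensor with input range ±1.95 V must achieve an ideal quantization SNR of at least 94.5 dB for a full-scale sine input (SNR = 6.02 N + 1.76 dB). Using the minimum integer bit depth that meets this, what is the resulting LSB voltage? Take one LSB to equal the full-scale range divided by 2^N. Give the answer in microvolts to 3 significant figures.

Range = 1.95 − (-1.95) = 3.9 V.
6.02 N + 1.76 ≥ 94.5 gives N ≥ 15.405, so the minimum integer is 16.
LSB = 3.9 V ÷ 2^16 = 3.9/65536 V = 59.5 µV.

59.5 µV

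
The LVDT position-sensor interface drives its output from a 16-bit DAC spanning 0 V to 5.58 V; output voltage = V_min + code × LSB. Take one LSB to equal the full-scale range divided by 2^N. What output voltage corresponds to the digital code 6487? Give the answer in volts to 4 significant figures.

0.5523 V

Range is 5.58 V. LSB = 5.58 V / 2^16.
V_out = 0 + 6487 × (5.58/65536) V
      = 0 V + 0.552329 V = 0.552329 V.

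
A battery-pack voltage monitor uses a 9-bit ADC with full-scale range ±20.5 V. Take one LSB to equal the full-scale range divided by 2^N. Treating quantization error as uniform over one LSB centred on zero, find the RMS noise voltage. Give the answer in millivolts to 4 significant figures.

23.12 mV

Full-scale range = 20.5 V − (-20.5 V) = 41 V.
LSB = 41 V ÷ 2^9 = 41/512 V = 80.0781 mV.
σ_q = LSB/√12 = 80.0781 mV/3.4641 = 23.12 mV.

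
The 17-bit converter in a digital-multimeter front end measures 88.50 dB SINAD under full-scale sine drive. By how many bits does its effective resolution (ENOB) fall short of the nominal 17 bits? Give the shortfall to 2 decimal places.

N_eff = (88.50 − 1.76)/6.02 = 14.4086 bits.
Lost resolution: 17 − 14.4086 = 2.5914 bits.

2.59 bits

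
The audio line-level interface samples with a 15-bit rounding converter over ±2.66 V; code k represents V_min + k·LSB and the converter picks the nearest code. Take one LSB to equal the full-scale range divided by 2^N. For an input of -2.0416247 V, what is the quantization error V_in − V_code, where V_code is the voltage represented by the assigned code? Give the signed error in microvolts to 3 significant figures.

−29.2 µV

Range = 2.66 − (-2.66) = 5.32 V. LSB = 5.32 V / 2^15 ≈ 162.4 µV.
Position in LSBs: (-2.0416247 − (-2.66)) × 32768/5.32 = 3808.8199; rounding gives k = 3809.
V_code = V_min + k × range/2^15 = -2.66 + 3809 × 5.32/32768 = -2.0415954590 V.
Error = V_in − V_code = -2.0416247 − (-2.0415954590) = −29.2 µV.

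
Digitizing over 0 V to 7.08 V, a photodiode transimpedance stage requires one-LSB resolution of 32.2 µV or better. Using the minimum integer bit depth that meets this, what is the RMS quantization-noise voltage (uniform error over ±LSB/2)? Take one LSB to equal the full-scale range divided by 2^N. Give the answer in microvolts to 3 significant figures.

Range is 7.08 V.
Levels needed ≥ 7.08/32.2 µV = 219900. 2^18 = 262144 suffices, so N_min = 18.
One LSB is 7.08 V / 262144 = 27.008 µV.
σ_q = LSB/√12 = 27.008 µV/3.4641 = 7.80 µV.

7.80 µV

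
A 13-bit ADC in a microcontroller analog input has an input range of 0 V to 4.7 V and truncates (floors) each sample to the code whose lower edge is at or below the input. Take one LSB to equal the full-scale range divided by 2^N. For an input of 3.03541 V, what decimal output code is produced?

5290

Range is 4.7 V. LSB = 4.7 V / 2^13 ≈ 0.5737 mV.
(V_in − V_min) × 2^13/range = (3.03541 − (0)) × 8192/4.7 = 5290.655.
Floor → code = 5290.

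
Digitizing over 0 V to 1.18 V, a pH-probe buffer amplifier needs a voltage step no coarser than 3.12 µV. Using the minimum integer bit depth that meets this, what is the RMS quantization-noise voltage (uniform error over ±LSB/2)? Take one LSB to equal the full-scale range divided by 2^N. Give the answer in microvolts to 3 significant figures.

0.650 µV

V_FS = 1.18 V.
Levels needed ≥ 1.18/3.12 µV = 378200. 2^19 = 524288 suffices, so N_min = 19.
LSB = 1.18 V / 2^19 = 2.2507 µV.
RMS noise = LSB/√12 = 0.650 µV.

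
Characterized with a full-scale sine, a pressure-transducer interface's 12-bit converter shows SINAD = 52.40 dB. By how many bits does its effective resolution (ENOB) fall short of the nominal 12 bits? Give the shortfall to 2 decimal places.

Effective bits = (52.40 − 1.76)/6.02 = 8.4120.
12 − 8.4120 = 3.59 bits below nominal.

3.59 bits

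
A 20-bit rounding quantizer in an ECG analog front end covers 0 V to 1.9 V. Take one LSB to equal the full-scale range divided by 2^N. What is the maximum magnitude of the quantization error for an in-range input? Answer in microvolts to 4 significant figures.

Full-scale range = 1.9 V.
LSB = 1.9 V ÷ 2^20 = 1.9/1048576 V = 1.81198 µV.
Worst-case error for round-to-nearest is half an LSB: 0.9060 µV.

0.9060 µV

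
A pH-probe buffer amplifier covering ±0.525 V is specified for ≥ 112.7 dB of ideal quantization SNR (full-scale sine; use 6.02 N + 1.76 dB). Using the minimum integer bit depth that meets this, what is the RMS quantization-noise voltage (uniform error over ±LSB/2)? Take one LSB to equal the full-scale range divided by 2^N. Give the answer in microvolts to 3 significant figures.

Full-scale range = 0.525 V − (-0.525 V) = 1.05 V.
Required N = ⌈(112.7 − 1.76)/6.02⌉ = ⌈18.429⌉ = 19.
LSB = 1.05 V ÷ 2^19 = 1.05/524288 V = 2.0027 µV.
RMS noise = LSB/√12 = 0.578 µV.

0.578 µV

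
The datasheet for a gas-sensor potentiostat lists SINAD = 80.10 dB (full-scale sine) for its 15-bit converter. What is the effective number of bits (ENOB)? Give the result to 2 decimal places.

ENOB = (SINAD − 1.76) / 6.02 = (80.10 − 1.76) / 6.02 = 78.34 / 6.02 = 13.0133.

13.01 bits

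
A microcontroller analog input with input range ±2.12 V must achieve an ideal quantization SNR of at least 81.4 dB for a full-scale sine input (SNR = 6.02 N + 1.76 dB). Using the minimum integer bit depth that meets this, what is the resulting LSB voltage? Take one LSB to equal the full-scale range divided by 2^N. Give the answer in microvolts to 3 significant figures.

259 µV

Full-scale range = 2.12 V − (-2.12 V) = 4.24 V.
N ≥ (81.4 − 1.76)/6.02 = 13.229 → N_min = 14.
Step size = 4.24/16384 V = 259 µV.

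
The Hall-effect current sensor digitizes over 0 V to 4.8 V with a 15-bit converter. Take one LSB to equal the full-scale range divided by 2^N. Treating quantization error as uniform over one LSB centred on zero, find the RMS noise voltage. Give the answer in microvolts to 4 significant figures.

V_FS = 4.8 V.
One LSB is 4.8 V / 32768 = 146.484 µV.
For a uniform distribution on [−LSB/2, +LSB/2], V_rms = LSB/√12 = 146.484 µV/3.4641 = 42.29 µV.

42.29 µV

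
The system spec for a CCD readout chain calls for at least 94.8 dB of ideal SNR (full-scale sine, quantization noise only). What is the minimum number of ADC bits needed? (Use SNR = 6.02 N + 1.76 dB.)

Solving 6.02 N ≥ 94.8 − 1.76: N ≥ 15.455. Round up → N = 16.

16 bits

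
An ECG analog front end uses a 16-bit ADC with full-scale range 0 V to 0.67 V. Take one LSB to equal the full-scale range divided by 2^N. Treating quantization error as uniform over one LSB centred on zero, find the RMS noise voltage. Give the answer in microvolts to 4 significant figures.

Span = 0.67 V.
Step size = 0.67/65536 V = 10.2234 µV.
For a uniform distribution on [−LSB/2, +LSB/2], V_rms = LSB/√12 = 10.2234 µV/3.4641 = 2.951 µV.

2.951 µV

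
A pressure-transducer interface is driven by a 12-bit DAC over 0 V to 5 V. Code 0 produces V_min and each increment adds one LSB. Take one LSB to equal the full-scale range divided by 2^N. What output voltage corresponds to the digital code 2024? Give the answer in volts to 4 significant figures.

Full-scale range = 5 V. LSB = 5 V / 2^12.
Output = V_min + (2024/4096) × range = 0 + 0.494141 × 5 V
      = 0 + 2.47070 = 2.47070 V.

2.471 V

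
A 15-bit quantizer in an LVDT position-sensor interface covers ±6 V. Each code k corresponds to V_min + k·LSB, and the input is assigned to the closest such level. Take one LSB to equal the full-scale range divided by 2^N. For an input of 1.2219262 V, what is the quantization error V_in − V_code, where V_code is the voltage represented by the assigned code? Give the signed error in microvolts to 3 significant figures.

Full-scale range = 6 V − (-6 V) = 12 V. LSB = 12 V / 2^15 ≈ 366.2 µV.
Position in LSBs: (1.2219262 − (-6)) × 32768/12 = 19720.6731; rounding gives k = 19721.
Reconstructed level: -6 + 19721 × 12/32768 V = 1.2220458984 V.
Error = V_in − V_code = 1.2219262 − (1.2220458984) = −120 µV.

−120 µV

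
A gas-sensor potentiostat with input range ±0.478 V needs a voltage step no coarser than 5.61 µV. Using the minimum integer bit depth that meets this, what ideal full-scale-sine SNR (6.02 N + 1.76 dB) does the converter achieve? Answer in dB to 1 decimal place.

Span: 0.478 V − (-0.478 V) = 0.956 V.
Need 2^N ≥ 0.956 V / 5.61 µV = 170400 → N_min = 18.
Ideal SNR at N = 18: 6.02·18 + 1.76 = 110.1 dB.

110.1 dB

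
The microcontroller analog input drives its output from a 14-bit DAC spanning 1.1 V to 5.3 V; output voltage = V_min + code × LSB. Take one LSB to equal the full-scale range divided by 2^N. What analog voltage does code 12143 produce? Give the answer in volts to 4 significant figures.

The full-scale span is 5.3 − (1.1) = 4.2 V. LSB = 4.2 V / 2^14.
V_out = V_min + code × LSB = 1.1 V + 12143 × 4.2 V / 16384
      = 1.1 + 3.11283 = 4.21283 V.

4.213 V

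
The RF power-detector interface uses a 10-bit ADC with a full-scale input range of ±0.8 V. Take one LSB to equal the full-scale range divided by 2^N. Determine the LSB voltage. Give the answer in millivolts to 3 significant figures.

Span: 0.8 V − (-0.8 V) = 1.6 V.
Number of codes = 2^10 = 1024.
Step size = 1.6/1024 V = 1.56 mV.

1.56 mV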